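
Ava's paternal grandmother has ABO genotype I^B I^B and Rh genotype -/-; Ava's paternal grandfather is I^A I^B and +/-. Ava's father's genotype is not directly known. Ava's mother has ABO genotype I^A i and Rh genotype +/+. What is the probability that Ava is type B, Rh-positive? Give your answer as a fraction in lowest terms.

Ava's father's ABO genotype from I^B I^B × I^A I^B: 1/2 I^A I^B, 1/2 I^B I^B.
Crossing each possibility with the mother I^A i and summing P(type B): 1/2·1/4 + 1/2·1/2 = 3/8.
Similarly for Rh via the father's Rh distribution: P(Rh+) = 1.
Independent loci: 3/8 × 1 = 3/8.

3/8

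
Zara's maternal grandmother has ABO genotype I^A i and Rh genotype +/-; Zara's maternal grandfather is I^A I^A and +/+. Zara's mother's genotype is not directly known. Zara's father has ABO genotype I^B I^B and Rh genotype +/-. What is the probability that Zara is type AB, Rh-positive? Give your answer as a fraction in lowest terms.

21/32

Zara's mother's ABO genotype from I^A i × I^A I^A: 1/2 I^A I^A, 1/2 I^A i.
Crossing each possibility with the father I^B I^B and summing P(type AB): 1/2·1 + 1/2·1/2 = 3/4.
Similarly for Rh via the mother's Rh distribution: P(Rh+) = 7/8.
Independent loci: 3/4 × 7/8 = 21/32.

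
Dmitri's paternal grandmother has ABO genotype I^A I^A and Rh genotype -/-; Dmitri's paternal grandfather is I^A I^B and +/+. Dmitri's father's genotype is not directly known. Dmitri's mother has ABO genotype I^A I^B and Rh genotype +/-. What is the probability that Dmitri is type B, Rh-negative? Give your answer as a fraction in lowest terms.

Dmitri's father's ABO genotype from I^A I^A × I^A I^B: 1/2 I^A I^A, 1/2 I^A I^B.
Crossing each possibility with the mother I^A I^B and summing P(type B): 1/2·0 + 1/2·1/4 = 1/8.
Similarly for Rh via the father's Rh distribution: P(Rh-) = 1/4.
Independent loci: 1/8 × 1/4 = 1/32.

1/32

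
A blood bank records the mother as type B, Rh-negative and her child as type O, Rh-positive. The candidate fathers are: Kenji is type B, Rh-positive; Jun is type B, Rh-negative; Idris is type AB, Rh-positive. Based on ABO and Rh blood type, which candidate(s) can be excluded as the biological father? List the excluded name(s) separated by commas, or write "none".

Jun, Idris

A candidate is excluded only if no genotype consistent with his phenotype could produce a type O, Rh-positive child with a type B, Rh-negative mother.
Jun (type B, Rh-): no genotype consistent with that phenotype can produce a type-O Rh+ child with a type-B mother.
Idris (type AB, Rh+): no genotype consistent with that phenotype can produce a type-O Rh+ child with a type-B mother.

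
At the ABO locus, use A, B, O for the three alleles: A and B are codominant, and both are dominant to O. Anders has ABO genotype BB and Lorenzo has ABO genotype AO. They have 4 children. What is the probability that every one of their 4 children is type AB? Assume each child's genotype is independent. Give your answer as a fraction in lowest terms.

1/16

ABO cross BB × AO → 1/2 B, 1/2 AB.
So P(type AB) = 1/2 per child.
All 4 independent: (1/2)^4 = 1/16.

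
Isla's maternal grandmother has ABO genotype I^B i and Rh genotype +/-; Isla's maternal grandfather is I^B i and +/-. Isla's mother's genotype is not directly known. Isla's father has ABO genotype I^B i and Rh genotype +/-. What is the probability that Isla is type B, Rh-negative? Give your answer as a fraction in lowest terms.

3/16

Isla's mother's ABO genotype from I^B i × I^B i: 1/4 I^B I^B, 1/2 I^B i, 1/4 i i.
Crossing each possibility with the father I^B i and summing P(type B): 1/4·1 + 1/2·3/4 + 1/4·1/2 = 3/4.
Similarly for Rh via the mother's Rh distribution: P(Rh-) = 1/4.
Independent loci: 3/4 × 1/4 = 3/16.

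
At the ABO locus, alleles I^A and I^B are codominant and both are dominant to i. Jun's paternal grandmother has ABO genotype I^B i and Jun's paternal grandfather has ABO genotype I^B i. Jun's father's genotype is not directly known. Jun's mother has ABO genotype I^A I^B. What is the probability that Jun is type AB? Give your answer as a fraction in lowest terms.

1/4

Jun's father's ABO genotype from I^B i × I^B i: 1/4 I^B I^B, 1/2 I^B i, 1/4 i i.
Crossing each possibility with the mother I^A I^B and summing P(type AB): 1/4·1/2 + 1/2·1/4 + 1/4·0 = 1/4.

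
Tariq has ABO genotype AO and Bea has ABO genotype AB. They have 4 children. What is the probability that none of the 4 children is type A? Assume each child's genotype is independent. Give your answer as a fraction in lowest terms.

ABO cross AO × AB → 1/2 A, 1/4 B, 1/4 AB.
So P(type A) = 1/2 per child.
P(not type A) = 1/2 for one child; (1/2)^4 = 1/16.

1/16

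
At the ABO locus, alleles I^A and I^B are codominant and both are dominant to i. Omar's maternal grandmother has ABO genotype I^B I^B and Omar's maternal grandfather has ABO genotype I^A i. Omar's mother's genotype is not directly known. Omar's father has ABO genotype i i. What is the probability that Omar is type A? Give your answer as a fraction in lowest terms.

1/4

Omar's mother's ABO genotype from I^B I^B × I^A i: 1/2 I^A I^B, 1/2 I^B i.
Crossing each possibility with the father i i and summing P(type A): 1/2·1/2 + 1/2·0 = 1/4.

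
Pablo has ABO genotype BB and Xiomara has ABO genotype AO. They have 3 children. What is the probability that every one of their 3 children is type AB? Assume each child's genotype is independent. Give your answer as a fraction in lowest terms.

ABO cross BB × AO → 1/2 B, 1/2 AB.
So P(type AB) = 1/2 per child.
All 3 independent: (1/2)^3 = 1/8.

1/8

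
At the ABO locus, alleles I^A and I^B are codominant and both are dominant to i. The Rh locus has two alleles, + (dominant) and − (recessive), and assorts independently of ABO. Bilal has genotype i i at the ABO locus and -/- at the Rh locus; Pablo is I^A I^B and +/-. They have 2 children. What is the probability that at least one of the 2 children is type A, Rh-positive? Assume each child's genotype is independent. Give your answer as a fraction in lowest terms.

7/16

ABO cross i i × I^A I^B → 1/2 A, 1/2 B.
Rh cross -/- × +/- → 1/2 Rh+, 1/2 Rh-; so P(type A, Rh-positive) = 1/2 × 1/2 = 1/4 per child.
P(none) = (3/4)^2 = 9/16; P(at least one) = 1 − 9/16 = 7/16.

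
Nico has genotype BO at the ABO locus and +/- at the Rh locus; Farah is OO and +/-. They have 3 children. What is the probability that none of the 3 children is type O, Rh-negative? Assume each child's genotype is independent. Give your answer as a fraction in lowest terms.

343/512

ABO cross BO × OO → 1/2 O, 1/2 B.
Rh cross +/- × +/- → 3/4 Rh+, 1/4 Rh-; so P(type O, Rh-negative) = 1/2 × 1/4 = 1/8 per child.
P(not type O, Rh-negative) = 7/8 for one child; (7/8)^3 = 343/512.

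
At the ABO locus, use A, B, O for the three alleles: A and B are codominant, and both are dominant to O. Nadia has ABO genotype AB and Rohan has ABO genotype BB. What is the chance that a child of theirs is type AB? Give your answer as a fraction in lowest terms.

1/2

ABO cross AB × BB → offspring phenotypes: 1/2 B, 1/2 AB.
So P(type AB) = 1/2.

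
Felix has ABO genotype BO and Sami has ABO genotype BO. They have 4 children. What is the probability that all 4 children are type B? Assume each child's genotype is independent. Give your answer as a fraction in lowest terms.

81/256

ABO cross BO × BO → 1/4 O, 3/4 B.
So P(type B) = 3/4 per child.
All 4 independent: (3/4)^4 = 81/256.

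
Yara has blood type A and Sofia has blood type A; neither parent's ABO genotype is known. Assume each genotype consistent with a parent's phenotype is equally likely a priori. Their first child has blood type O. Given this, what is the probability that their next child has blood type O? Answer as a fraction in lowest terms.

Possible genotypes: Yara ∈ {AA, AO}; Sofia ∈ {AA, AO}.
Weight each parental genotype pair by prior × P(type-O child):
  AO × AO: posterior weight 1; P(next child type O) = 1/4.
Weighted sum = 1/4.

1/4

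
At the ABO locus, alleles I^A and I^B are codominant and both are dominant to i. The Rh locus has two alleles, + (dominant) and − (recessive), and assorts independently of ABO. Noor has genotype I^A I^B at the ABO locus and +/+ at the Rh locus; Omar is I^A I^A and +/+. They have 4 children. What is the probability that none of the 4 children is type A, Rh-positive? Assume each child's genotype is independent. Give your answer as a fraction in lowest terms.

ABO cross I^A I^B × I^A I^A → 1/2 A, 1/2 AB.
Rh cross +/+ × +/+ → 1 Rh+; so P(type A, Rh-positive) = 1/2 × 1 = 1/2 per child.
P(not type A, Rh-positive) = 1/2 for one child; (1/2)^4 = 1/16.

1/16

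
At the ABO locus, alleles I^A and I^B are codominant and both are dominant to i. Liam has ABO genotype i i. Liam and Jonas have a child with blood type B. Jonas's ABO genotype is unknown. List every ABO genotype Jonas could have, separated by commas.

I^A I^B, I^B I^B, I^B i

For each candidate genotype of Jonas, check whether crossing it with i i can produce every observed child phenotype.
  I^A I^A → possible child types {A} ✗
  I^A I^B → possible child types {A, B} ✓
  I^A i → possible child types {O, A} ✗
  I^B I^B → possible child types {B} ✓
  I^B i → possible child types {O, B} ✓
  i i → possible child types {O} ✗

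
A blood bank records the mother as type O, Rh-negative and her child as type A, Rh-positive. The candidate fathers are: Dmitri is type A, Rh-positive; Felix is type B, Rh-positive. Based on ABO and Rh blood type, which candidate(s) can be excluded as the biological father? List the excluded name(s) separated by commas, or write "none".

Felix

A candidate is excluded only if no genotype consistent with his phenotype could produce a type A, Rh-positive child with a type O, Rh-negative mother.
Felix (type B, Rh+): no genotype consistent with that phenotype can produce a type-A Rh+ child with a type-O mother.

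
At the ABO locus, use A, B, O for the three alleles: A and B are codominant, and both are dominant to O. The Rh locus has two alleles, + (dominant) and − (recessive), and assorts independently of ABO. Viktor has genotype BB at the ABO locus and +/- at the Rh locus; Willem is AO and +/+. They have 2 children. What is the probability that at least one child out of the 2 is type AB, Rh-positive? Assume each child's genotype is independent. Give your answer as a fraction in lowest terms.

3/4

ABO cross BB × AO → 1/2 B, 1/2 AB.
Rh cross +/- × +/+ → 1 Rh+; so P(type AB, Rh-positive) = 1/2 × 1 = 1/2 per child.
P(none) = (1/2)^2 = 1/4; P(at least one) = 1 − 1/4 = 3/4.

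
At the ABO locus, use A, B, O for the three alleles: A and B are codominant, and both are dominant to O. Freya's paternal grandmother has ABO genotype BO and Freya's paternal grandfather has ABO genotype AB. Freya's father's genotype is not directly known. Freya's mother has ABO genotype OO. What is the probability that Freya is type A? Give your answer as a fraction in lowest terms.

1/4

Freya's father's ABO genotype from BO × AB: 1/4 AB, 1/4 AO, 1/4 BB, 1/4 BO.
Crossing each possibility with the mother OO and summing P(type A): 1/4·1/2 + 1/4·1/2 + 1/4·0 + 1/4·0 = 1/4.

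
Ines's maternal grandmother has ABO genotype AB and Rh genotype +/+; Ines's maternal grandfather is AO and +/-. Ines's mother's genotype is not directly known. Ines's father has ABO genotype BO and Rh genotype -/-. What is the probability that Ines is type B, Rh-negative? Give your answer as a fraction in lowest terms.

Ines's mother's ABO genotype from AB × AO: 1/4 AA, 1/4 AB, 1/4 AO, 1/4 BO.
Crossing each possibility with the father BO and summing P(type B): 1/4·0 + 1/4·1/2 + 1/4·1/4 + 1/4·3/4 = 3/8.
Similarly for Rh via the mother's Rh distribution: P(Rh-) = 1/4.
Independent loci: 3/8 × 1/4 = 3/32.

3/32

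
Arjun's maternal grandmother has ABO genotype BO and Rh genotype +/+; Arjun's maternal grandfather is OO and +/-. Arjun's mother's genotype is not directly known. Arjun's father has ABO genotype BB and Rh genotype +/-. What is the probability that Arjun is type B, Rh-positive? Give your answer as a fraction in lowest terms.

Arjun's mother's ABO genotype from BO × OO: 1/2 BO, 1/2 OO.
Crossing each possibility with the father BB and summing P(type B): 1/2·1 + 1/2·1 = 1.
Similarly for Rh via the mother's Rh distribution: P(Rh+) = 7/8.
Independent loci: 1 × 7/8 = 7/8.

7/8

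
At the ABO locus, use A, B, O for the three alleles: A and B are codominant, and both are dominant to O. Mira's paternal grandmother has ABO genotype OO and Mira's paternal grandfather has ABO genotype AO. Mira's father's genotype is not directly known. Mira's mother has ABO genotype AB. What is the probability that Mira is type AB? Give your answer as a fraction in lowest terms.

1/8

Mira's father's ABO genotype from OO × AO: 1/2 AO, 1/2 OO.
Crossing each possibility with the mother AB and summing P(type AB): 1/2·1/4 + 1/2·0 = 1/8.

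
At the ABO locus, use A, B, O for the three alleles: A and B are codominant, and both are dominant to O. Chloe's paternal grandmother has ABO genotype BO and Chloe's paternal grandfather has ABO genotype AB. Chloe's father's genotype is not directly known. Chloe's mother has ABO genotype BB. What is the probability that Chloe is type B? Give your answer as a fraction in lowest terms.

Chloe's father's ABO genotype from BO × AB: 1/4 AB, 1/4 AO, 1/4 BB, 1/4 BO.
Crossing each possibility with the mother BB and summing P(type B): 1/4·1/2 + 1/4·1/2 + 1/4·1 + 1/4·1 = 3/4.

3/4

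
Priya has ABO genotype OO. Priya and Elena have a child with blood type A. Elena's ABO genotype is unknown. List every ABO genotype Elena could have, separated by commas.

AA, AB, AO

For each candidate genotype of Elena, check whether crossing it with OO can produce every observed child phenotype.
  AA → possible child types {A} ✓
  AB → possible child types {A, B} ✓
  AO → possible child types {O, A} ✓
  BB → possible child types {B} ✗
  BO → possible child types {O, B} ✗
  OO → possible child types {O} ✗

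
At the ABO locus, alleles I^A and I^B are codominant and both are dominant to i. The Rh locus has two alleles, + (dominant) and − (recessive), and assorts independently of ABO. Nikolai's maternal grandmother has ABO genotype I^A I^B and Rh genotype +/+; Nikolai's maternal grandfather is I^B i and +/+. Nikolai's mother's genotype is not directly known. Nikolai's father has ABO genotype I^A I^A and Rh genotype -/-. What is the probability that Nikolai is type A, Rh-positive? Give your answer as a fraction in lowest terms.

Nikolai's mother's ABO genotype from I^A I^B × I^B i: 1/4 I^A I^B, 1/4 I^A i, 1/4 I^B I^B, 1/4 I^B i.
Crossing each possibility with the father I^A I^A and summing P(type A): 1/4·1/2 + 1/4·1 + 1/4·0 + 1/4·1/2 = 1/2.
Similarly for Rh via the mother's Rh distribution: P(Rh+) = 1.
Independent loci: 1/2 × 1 = 1/2.

1/2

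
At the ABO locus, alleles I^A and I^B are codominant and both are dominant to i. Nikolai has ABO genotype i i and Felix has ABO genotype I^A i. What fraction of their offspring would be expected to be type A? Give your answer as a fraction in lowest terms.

ABO cross i i × I^A i → offspring phenotypes: 1/2 O, 1/2 A.
So P(type A) = 1/2.

1/2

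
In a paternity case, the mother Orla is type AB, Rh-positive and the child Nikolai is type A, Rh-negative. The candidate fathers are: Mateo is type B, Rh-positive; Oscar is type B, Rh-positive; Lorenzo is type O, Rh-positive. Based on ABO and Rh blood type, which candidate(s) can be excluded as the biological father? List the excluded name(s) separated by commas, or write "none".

none

A candidate is excluded only if no genotype consistent with his phenotype could produce a type A, Rh-negative child with a type AB, Rh-positive mother.
Every candidate has at least one consistent genotype combination, so none can be excluded.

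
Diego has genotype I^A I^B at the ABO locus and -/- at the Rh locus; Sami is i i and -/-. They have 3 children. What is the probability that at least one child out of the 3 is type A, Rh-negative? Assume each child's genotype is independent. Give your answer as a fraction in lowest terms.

ABO cross I^A I^B × i i → 1/2 A, 1/2 B.
Rh cross -/- × -/- → 1 Rh-; so P(type A, Rh-negative) = 1/2 × 1 = 1/2 per child.
P(none) = (1/2)^3 = 1/8; P(at least one) = 1 − 1/8 = 7/8.

7/8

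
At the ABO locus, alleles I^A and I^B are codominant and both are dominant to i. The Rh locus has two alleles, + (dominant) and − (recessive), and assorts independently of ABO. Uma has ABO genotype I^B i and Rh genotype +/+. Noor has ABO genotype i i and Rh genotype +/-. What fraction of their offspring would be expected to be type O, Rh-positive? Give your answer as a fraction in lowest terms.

1/2

ABO cross I^B i × i i → offspring phenotypes: 1/2 O, 1/2 B.
Rh cross +/+ × +/- → 1 Rh+.
Independent loci: P(type O, Rh-positive) = 1/2 × 1 = 1/2.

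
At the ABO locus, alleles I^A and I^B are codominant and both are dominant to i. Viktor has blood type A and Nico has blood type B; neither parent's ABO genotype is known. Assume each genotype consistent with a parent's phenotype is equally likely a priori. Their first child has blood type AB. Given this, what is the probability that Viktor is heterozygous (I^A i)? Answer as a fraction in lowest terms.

Possible genotypes: Viktor ∈ {I^A I^A, I^A i}; Nico ∈ {I^B I^B, I^B i}.
Weight each parental genotype pair by prior × P(type-AB child):
  I^A I^A × I^B I^B: posterior weight 4/9.
  I^A I^A × I^B i: posterior weight 2/9.
  I^A i × I^B I^B: posterior weight 2/9.
  I^A i × I^B i: posterior weight 1/9.
Sum the posterior weight over pairs where Viktor is I^A i: 1/3.

1/3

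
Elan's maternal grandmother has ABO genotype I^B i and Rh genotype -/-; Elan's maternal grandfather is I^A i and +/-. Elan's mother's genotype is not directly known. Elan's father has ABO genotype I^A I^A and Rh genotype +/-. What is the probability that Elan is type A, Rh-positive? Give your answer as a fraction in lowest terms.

Elan's mother's ABO genotype from I^B i × I^A i: 1/4 I^A I^B, 1/4 I^A i, 1/4 I^B i, 1/4 i i.
Crossing each possibility with the father I^A I^A and summing P(type A): 1/4·1/2 + 1/4·1 + 1/4·1/2 + 1/4·1 = 3/4.
Similarly for Rh via the mother's Rh distribution: P(Rh+) = 5/8.
Independent loci: 3/4 × 5/8 = 15/32.

15/32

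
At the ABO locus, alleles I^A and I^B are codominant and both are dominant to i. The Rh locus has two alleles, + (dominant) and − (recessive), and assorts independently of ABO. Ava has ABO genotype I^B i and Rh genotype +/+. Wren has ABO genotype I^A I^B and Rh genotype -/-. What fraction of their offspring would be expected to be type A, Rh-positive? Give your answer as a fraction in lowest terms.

1/4

ABO cross I^B i × I^A I^B → offspring phenotypes: 1/4 A, 1/2 B, 1/4 AB.
Rh cross +/+ × -/- → 1 Rh+.
Independent loci: P(type A, Rh-positive) = 1/4 × 1 = 1/4.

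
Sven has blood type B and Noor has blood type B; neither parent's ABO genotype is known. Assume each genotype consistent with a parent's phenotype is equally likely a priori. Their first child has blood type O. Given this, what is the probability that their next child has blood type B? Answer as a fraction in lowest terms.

Possible genotypes: Sven ∈ {I^B I^B, I^B i}; Noor ∈ {I^B I^B, I^B i}.
Weight each parental genotype pair by prior × P(type-O child):
  I^B i × I^B i: posterior weight 1; P(next child type B) = 3/4.
Weighted sum = 3/4.

3/4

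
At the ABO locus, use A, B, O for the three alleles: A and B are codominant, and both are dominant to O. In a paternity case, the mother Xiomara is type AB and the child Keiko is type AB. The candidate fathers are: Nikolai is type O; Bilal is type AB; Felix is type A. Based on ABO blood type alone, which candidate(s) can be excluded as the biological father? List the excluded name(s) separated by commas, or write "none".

A candidate is excluded only if no genotype consistent with his phenotype could produce a type AB child with a type AB mother.
Nikolai (type O): no genotype consistent with that phenotype can produce a type-AB child with a type-AB mother.

Nikolai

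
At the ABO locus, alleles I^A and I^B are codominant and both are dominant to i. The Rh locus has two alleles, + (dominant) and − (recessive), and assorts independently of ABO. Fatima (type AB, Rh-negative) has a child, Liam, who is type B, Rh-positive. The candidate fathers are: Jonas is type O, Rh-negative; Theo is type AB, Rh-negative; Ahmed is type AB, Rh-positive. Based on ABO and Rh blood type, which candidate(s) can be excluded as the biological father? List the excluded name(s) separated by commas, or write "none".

Jonas, Theo

A candidate is excluded only if no genotype consistent with his phenotype could produce a type B, Rh-positive child with a type AB, Rh-negative mother.
Jonas (type O, Rh-): no genotype consistent with that phenotype can produce a type-B Rh+ child with a type-AB mother.
Theo (type AB, Rh-): no genotype consistent with that phenotype can produce a type-B Rh+ child with a type-AB mother.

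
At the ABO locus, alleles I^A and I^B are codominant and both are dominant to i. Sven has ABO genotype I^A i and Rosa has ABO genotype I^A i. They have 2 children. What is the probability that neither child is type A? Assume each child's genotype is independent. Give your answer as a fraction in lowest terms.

ABO cross I^A i × I^A i → 1/4 O, 3/4 A.
So P(type A) = 3/4 per child.
P(not type A) = 1/4 for one child; (1/4)^2 = 1/16.

1/16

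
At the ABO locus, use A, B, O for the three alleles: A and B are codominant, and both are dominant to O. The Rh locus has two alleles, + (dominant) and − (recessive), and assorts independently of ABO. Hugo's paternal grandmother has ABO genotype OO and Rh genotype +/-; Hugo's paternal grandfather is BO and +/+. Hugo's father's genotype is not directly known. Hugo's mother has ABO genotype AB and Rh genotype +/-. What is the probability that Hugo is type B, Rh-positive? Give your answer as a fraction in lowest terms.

Hugo's father's ABO genotype from OO × BO: 1/2 BO, 1/2 OO.
Crossing each possibility with the mother AB and summing P(type B): 1/2·1/2 + 1/2·1/2 = 1/2.
Similarly for Rh via the father's Rh distribution: P(Rh+) = 7/8.
Independent loci: 1/2 × 7/8 = 7/16.

7/16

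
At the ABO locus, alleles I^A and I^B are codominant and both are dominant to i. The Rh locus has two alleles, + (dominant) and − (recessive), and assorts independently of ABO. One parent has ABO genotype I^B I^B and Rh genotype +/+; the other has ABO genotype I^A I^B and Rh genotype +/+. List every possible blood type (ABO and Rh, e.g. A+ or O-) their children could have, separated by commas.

Gametes from I^B I^B × I^A I^B give offspring ABO genotypes I^A I^B, I^B I^B, i.e. phenotypes B, AB.
Rh cross +/+ × +/+ → phenotypes Rh+.
Combining independently: B+, AB+.

B+, AB+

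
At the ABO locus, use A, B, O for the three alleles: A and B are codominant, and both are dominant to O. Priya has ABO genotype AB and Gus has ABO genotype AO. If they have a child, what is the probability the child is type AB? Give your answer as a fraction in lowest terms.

1/4

ABO cross AB × AO → offspring phenotypes: 1/2 A, 1/4 B, 1/4 AB.
So P(type AB) = 1/4.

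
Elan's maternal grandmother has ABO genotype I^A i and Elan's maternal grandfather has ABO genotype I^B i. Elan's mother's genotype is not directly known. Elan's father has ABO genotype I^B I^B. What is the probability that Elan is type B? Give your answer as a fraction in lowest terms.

3/4

Elan's mother's ABO genotype from I^A i × I^B i: 1/4 I^A I^B, 1/4 I^A i, 1/4 I^B i, 1/4 i i.
Crossing each possibility with the father I^B I^B and summing P(type B): 1/4·1/2 + 1/4·1/2 + 1/4·1 + 1/4·1 = 3/4.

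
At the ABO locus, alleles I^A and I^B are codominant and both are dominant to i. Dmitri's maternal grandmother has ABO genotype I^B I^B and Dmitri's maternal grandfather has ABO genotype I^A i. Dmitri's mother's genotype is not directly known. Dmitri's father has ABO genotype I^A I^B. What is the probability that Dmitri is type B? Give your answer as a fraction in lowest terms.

3/8

Dmitri's mother's ABO genotype from I^B I^B × I^A i: 1/2 I^A I^B, 1/2 I^B i.
Crossing each possibility with the father I^A I^B and summing P(type B): 1/2·1/4 + 1/2·1/2 = 3/8.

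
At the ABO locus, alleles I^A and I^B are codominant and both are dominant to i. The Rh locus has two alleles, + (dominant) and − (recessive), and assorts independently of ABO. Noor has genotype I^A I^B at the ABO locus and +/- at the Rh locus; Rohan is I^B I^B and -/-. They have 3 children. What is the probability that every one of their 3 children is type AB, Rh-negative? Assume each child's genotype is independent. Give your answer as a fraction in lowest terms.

ABO cross I^A I^B × I^B I^B → 1/2 B, 1/2 AB.
Rh cross +/- × -/- → 1/2 Rh+, 1/2 Rh-; so P(type AB, Rh-negative) = 1/2 × 1/2 = 1/4 per child.
All 3 independent: (1/4)^3 = 1/64.

1/64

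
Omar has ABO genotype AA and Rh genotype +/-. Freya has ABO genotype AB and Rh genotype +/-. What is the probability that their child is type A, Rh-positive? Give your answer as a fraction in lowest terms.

ABO cross AA × AB → offspring phenotypes: 1/2 A, 1/2 AB.
Rh cross +/- × +/- → 3/4 Rh+, 1/4 Rh-.
Independent loci: P(type A, Rh-positive) = 1/2 × 3/4 = 3/8.

3/8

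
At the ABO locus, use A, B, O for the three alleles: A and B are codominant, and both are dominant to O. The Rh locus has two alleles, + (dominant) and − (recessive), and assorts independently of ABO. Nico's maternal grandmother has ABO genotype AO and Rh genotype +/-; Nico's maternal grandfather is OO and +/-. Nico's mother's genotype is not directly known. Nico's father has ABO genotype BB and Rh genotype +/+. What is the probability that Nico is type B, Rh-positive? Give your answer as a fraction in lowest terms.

3/4

Nico's mother's ABO genotype from AO × OO: 1/2 AO, 1/2 OO.
Crossing each possibility with the father BB and summing P(type B): 1/2·1/2 + 1/2·1 = 3/4.
Similarly for Rh via the mother's Rh distribution: P(Rh+) = 1.
Independent loci: 3/4 × 1 = 3/4.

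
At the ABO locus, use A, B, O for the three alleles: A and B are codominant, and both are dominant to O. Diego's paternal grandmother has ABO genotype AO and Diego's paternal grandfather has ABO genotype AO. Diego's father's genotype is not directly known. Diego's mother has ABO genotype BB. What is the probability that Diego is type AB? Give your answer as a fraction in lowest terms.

1/2

Diego's father's ABO genotype from AO × AO: 1/4 AA, 1/2 AO, 1/4 OO.
Crossing each possibility with the mother BB and summing P(type AB): 1/4·1 + 1/2·1/2 + 1/4·0 = 1/2.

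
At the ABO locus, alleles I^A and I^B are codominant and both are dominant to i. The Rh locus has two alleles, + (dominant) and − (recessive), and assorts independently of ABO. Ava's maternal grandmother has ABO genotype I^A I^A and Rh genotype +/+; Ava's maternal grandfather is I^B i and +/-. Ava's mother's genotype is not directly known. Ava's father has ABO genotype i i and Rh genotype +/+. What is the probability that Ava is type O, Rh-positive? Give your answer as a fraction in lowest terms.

1/4

Ava's mother's ABO genotype from I^A I^A × I^B i: 1/2 I^A I^B, 1/2 I^A i.
Crossing each possibility with the father i i and summing P(type O): 1/2·0 + 1/2·1/2 = 1/4.
Similarly for Rh via the mother's Rh distribution: P(Rh+) = 1.
Independent loci: 1/4 × 1 = 1/4.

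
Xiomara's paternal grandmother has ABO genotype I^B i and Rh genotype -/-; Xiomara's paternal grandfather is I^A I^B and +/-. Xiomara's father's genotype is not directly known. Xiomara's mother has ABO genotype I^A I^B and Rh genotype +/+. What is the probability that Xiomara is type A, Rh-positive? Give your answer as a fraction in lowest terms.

1/4

Xiomara's father's ABO genotype from I^B i × I^A I^B: 1/4 I^A I^B, 1/4 I^A i, 1/4 I^B I^B, 1/4 I^B i.
Crossing each possibility with the mother I^A I^B and summing P(type A): 1/4·1/4 + 1/4·1/2 + 1/4·0 + 1/4·1/4 = 1/4.
Similarly for Rh via the father's Rh distribution: P(Rh+) = 1.
Independent loci: 1/4 × 1 = 1/4.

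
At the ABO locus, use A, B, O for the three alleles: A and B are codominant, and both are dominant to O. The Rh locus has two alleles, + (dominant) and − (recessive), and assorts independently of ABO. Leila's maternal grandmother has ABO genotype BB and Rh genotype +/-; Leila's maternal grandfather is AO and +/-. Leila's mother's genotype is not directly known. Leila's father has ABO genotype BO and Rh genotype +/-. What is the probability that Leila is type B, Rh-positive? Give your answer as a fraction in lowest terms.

15/32

Leila's mother's ABO genotype from BB × AO: 1/2 AB, 1/2 BO.
Crossing each possibility with the father BO and summing P(type B): 1/2·1/2 + 1/2·3/4 = 5/8.
Similarly for Rh via the mother's Rh distribution: P(Rh+) = 3/4.
Independent loci: 5/8 × 3/4 = 15/32.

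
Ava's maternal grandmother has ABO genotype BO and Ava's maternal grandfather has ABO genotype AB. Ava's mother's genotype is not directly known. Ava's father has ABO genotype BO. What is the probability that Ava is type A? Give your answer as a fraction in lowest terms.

1/8

Ava's mother's ABO genotype from BO × AB: 1/4 AB, 1/4 AO, 1/4 BB, 1/4 BO.
Crossing each possibility with the father BO and summing P(type A): 1/4·1/4 + 1/4·1/4 + 1/4·0 + 1/4·0 = 1/8.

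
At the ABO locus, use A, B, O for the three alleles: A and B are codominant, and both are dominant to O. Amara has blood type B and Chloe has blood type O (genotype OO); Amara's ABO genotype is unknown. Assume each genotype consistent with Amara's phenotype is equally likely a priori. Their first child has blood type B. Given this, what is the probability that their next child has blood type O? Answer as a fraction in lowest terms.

1/6

Possible genotypes: Amara ∈ {BB, BO}; Chloe ∈ {OO}.
Weight each parental genotype pair by prior × P(type-B child):
  BB × OO: posterior weight 2/3; P(next child type O) = 0.
  BO × OO: posterior weight 1/3; P(next child type O) = 1/2.
Weighted sum = 1/6.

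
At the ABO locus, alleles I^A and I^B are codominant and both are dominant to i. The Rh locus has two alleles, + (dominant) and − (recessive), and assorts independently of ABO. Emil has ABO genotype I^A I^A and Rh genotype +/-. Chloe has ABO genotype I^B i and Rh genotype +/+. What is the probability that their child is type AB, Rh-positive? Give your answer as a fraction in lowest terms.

1/2

ABO cross I^A I^A × I^B i → offspring phenotypes: 1/2 A, 1/2 AB.
Rh cross +/- × +/+ → 1 Rh+.
Independent loci: P(type AB, Rh-positive) = 1/2 × 1 = 1/2.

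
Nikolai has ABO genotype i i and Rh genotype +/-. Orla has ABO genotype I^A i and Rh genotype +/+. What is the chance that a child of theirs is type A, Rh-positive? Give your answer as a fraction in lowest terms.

ABO cross i i × I^A i → offspring phenotypes: 1/2 O, 1/2 A.
Rh cross +/- × +/+ → 1 Rh+.
Independent loci: P(type A, Rh-positive) = 1/2 × 1 = 1/2.

1/2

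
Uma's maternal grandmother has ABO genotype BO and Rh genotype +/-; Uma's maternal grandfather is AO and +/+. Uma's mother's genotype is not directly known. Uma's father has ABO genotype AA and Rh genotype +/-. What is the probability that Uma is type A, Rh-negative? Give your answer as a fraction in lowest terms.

Uma's mother's ABO genotype from BO × AO: 1/4 AB, 1/4 AO, 1/4 BO, 1/4 OO.
Crossing each possibility with the father AA and summing P(type A): 1/4·1/2 + 1/4·1 + 1/4·1/2 + 1/4·1 = 3/4.
Similarly for Rh via the mother's Rh distribution: P(Rh-) = 1/8.
Independent loci: 3/4 × 1/8 = 3/32.

3/32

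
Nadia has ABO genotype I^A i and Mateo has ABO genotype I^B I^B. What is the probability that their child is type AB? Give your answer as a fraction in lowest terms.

ABO cross I^A i × I^B I^B → offspring phenotypes: 1/2 B, 1/2 AB.
So P(type AB) = 1/2.

1/2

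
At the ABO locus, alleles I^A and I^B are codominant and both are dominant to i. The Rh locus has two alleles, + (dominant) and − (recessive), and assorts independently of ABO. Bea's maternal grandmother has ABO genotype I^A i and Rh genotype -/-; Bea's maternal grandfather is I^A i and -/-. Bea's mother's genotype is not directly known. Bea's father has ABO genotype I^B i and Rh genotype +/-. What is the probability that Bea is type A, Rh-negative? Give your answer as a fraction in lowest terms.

Bea's mother's ABO genotype from I^A i × I^A i: 1/4 I^A I^A, 1/2 I^A i, 1/4 i i.
Crossing each possibility with the father I^B i and summing P(type A): 1/4·1/2 + 1/2·1/4 + 1/4·0 = 1/4.
Similarly for Rh via the mother's Rh distribution: P(Rh-) = 1/2.
Independent loci: 1/4 × 1/2 = 1/8.

1/8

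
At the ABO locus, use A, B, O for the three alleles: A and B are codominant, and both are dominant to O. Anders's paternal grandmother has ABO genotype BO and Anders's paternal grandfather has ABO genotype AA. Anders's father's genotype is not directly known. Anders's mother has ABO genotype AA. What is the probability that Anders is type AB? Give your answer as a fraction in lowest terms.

1/4

Anders's father's ABO genotype from BO × AA: 1/2 AB, 1/2 AO.
Crossing each possibility with the mother AA and summing P(type AB): 1/2·1/2 + 1/2·0 = 1/4.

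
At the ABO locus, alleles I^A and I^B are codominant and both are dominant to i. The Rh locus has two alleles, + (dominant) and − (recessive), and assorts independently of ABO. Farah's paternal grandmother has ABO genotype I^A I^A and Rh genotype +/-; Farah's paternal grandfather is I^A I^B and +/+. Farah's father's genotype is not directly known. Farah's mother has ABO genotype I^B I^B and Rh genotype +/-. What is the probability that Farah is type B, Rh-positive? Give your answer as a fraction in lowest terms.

Farah's father's ABO genotype from I^A I^A × I^A I^B: 1/2 I^A I^A, 1/2 I^A I^B.
Crossing each possibility with the mother I^B I^B and summing P(type B): 1/2·0 + 1/2·1/2 = 1/4.
Similarly for Rh via the father's Rh distribution: P(Rh+) = 7/8.
Independent loci: 1/4 × 7/8 = 7/32.

7/32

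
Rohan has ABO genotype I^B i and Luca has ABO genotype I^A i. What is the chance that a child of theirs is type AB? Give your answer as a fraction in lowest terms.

1/4

ABO cross I^B i × I^A i → offspring phenotypes: 1/4 O, 1/4 A, 1/4 B, 1/4 AB.
So P(type AB) = 1/4.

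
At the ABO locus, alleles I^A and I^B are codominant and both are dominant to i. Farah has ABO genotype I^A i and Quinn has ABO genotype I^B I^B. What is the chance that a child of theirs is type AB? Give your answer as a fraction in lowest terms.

1/2

ABO cross I^A i × I^B I^B → offspring phenotypes: 1/2 B, 1/2 AB.
So P(type AB) = 1/2.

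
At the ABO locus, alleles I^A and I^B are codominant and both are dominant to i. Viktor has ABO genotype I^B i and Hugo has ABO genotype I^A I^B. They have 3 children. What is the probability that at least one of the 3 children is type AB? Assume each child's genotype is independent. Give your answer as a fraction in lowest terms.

ABO cross I^B i × I^A I^B → 1/4 A, 1/2 B, 1/4 AB.
So P(type AB) = 1/4 per child.
P(none) = (3/4)^3 = 27/64; P(at least one) = 1 − 27/64 = 37/64.

37/64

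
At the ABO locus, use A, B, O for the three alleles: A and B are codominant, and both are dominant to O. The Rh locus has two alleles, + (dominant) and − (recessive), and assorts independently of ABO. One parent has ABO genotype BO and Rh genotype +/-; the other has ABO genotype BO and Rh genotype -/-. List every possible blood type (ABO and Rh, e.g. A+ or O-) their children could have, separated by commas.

O+, O-, B+, B-

Gametes from BO × BO give offspring ABO genotypes BB, BO, OO, i.e. phenotypes O, B.
Rh cross +/- × -/- → phenotypes Rh+, Rh-.
Combining independently: O+, O-, B+, B-.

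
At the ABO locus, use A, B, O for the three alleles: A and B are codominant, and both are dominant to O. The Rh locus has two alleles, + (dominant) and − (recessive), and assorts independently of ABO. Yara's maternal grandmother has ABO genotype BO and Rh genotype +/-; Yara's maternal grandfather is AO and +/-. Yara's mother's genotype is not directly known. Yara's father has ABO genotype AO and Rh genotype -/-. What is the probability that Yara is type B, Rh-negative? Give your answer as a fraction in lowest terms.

Yara's mother's ABO genotype from BO × AO: 1/4 AB, 1/4 AO, 1/4 BO, 1/4 OO.
Crossing each possibility with the father AO and summing P(type B): 1/4·1/4 + 1/4·0 + 1/4·1/4 + 1/4·0 = 1/8.
Similarly for Rh via the mother's Rh distribution: P(Rh-) = 1/2.
Independent loci: 1/8 × 1/2 = 1/16.

1/16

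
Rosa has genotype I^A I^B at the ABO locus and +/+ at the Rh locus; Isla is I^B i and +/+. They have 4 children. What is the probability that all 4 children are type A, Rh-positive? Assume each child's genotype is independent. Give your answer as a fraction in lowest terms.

1/256

ABO cross I^A I^B × I^B i → 1/4 A, 1/2 B, 1/4 AB.
Rh cross +/+ × +/+ → 1 Rh+; so P(type A, Rh-positive) = 1/4 × 1 = 1/4 per child.
All 4 independent: (1/4)^4 = 1/256.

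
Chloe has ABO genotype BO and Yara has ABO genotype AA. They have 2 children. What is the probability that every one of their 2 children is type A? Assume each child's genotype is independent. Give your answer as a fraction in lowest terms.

ABO cross BO × AA → 1/2 A, 1/2 AB.
So P(type A) = 1/2 per child.
All 2 independent: (1/2)^2 = 1/4.

1/4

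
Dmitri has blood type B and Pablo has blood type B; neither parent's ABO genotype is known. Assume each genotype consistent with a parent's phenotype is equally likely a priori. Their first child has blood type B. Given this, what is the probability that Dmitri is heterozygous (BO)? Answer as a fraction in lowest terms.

Possible genotypes: Dmitri ∈ {BB, BO}; Pablo ∈ {BB, BO}.
Weight each parental genotype pair by prior × P(type-B child):
  BB × BB: posterior weight 4/15.
  BB × BO: posterior weight 4/15.
  BO × BB: posterior weight 4/15.
  BO × BO: posterior weight 1/5.
Sum the posterior weight over pairs where Dmitri is BO: 7/15.

7/15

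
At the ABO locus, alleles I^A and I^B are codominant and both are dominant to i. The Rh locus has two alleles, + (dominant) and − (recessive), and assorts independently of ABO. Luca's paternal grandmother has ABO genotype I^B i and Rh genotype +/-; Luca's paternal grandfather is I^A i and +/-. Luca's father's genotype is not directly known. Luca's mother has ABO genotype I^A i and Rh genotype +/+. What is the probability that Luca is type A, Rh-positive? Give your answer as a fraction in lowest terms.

Luca's father's ABO genotype from I^B i × I^A i: 1/4 I^A I^B, 1/4 I^A i, 1/4 I^B i, 1/4 i i.
Crossing each possibility with the mother I^A i and summing P(type A): 1/4·1/2 + 1/4·3/4 + 1/4·1/4 + 1/4·1/2 = 1/2.
Similarly for Rh via the father's Rh distribution: P(Rh+) = 1.
Independent loci: 1/2 × 1 = 1/2.

1/2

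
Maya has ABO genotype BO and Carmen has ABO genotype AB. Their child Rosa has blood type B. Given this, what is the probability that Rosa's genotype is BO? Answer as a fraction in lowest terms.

Cross BO × AB → 1/4 AB, 1/4 AO, 1/4 BB, 1/4 BO.
Type-B genotypes among offspring: BB (1/4), BO (1/4); total 1/2.
P(BO | type B) = (1/4) / (1/2) = 1/2.

1/2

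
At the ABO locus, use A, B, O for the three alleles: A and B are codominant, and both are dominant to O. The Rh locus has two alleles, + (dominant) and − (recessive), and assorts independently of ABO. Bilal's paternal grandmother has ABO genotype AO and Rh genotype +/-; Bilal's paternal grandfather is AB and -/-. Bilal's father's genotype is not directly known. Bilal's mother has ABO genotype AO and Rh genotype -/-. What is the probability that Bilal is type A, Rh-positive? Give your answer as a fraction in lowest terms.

Bilal's father's ABO genotype from AO × AB: 1/4 AA, 1/4 AB, 1/4 AO, 1/4 BO.
Crossing each possibility with the mother AO and summing P(type A): 1/4·1 + 1/4·1/2 + 1/4·3/4 + 1/4·1/4 = 5/8.
Similarly for Rh via the father's Rh distribution: P(Rh+) = 1/4.
Independent loci: 5/8 × 1/4 = 5/32.

5/32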